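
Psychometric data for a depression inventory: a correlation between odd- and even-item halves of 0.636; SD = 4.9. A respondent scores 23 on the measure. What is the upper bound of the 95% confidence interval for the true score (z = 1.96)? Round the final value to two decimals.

27.53

r_full = 2·0.636 / (1 + 0.636) ≃ 0.7775
SEM = 4.9000 · √(1 − 0.7775) = 4.9000 · √0.2225 ≃ 4.9000 · 0.4717 ≃ 2.3113
Margin = 1.96 · 2.3113 ≃ 4.5301
Upper limit = 23 + 4.5301 ≃ 27.5301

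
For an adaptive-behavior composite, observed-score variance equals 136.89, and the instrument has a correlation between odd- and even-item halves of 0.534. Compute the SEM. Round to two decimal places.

σ = 136.89^(1/2) = 11.700
Spearman-Brown: r = 2(0.534) / (1 + 0.534) = 1.068 / 1.534 ≈ 0.696
SEM = 11.700*√(1 − 0.696) ≈ 6.449

6.45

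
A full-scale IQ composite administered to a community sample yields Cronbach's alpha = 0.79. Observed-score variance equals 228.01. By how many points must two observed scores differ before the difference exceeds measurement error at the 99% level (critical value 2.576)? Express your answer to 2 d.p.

σ = 228.01^(1/2) = 15.10000
SEM = 15.10000 × √(1 − 0.79000) = 15.10000 × √0.21000 ≈ 15.10000 × 0.45826 ≈ 6.91969
Standard error of the difference = 6.91969·√2 ≈ 9.78592
Minimum reliable difference = 2.576 × SE_diff ≈ 2.576 × 9.78592 ≈ 25.20853

25.21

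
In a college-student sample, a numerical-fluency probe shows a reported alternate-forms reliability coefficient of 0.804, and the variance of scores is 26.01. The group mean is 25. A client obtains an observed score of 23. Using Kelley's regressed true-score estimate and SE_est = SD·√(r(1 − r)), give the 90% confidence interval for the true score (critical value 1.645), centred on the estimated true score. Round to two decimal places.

SD = √26.01 ≈ 5.10000
T̂ = r·X + (1 − r)·M = 0.80400·23 + 0.19600·25 = 18.49200 + 4.90000 ≈ 23.39200
SE_est = SD · √(r(1 − r)) = 5.10000 · √0.15758 ≈ 5.10000 · 0.39697 ≈ 2.02454
CI = 23.39200 ± 1.645 · 2.02454 → [20.06163, 26.72237]

[20.06, 26.72]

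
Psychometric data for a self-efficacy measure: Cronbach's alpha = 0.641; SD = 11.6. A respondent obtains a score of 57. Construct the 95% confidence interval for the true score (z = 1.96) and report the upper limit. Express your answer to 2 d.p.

70.62

SEM = 11.60000 * √(1 − 0.64100) = 11.60000 * √0.35900 ≈ 11.60000 * 0.59917 ≈ 6.95033
1.96 * SEM ≈ 13.62264
Upper limit = 57 + 13.62264 ≈ 70.62264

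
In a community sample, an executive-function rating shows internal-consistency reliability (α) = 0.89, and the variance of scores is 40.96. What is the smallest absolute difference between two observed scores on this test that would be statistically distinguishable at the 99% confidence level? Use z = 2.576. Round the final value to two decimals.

SD = √40.96 = 6.400
SEM = 6.400 × √(1 − 0.890) = 6.400 × √0.110 ≃ 6.400 × 0.332 ≃ 2.123
SE_diff = √2 × SEM ≃ 3.002
Smallest detectable difference = 2.576×3.002 ≃ 7.733

7.73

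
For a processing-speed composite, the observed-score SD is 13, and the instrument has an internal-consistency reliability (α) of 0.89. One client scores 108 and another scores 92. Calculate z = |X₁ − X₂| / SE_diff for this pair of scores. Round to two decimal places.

2.62

The standard error of measurement is 13.000·√(1 − 0.890) ≈ 13.000·0.332 ≈ 4.312.
SE_diff = SEM · √2 ≈ 4.312 · 1.414 ≈ 6.098
z = |108 − 92| / 6.098 = 16 / 6.098 ≈ 2.624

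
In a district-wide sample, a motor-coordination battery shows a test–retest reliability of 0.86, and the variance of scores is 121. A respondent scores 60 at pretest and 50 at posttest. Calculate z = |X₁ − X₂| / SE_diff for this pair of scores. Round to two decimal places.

1.72

SD = √121 = 11.000
SEM = 11.000 · √(1 − 0.860) = 11.000 · √0.140 ≈ 11.000 · 0.374 ≈ 4.116
Standard error of the difference = 4.116·√2 ≈ 5.821
z = |60 − 50| / 5.821 = 10 / 5.821 ≈ 1.718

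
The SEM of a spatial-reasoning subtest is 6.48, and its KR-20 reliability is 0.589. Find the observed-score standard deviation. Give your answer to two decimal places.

SD = SEM / √(1 − r) = 6.48 / √0.411 ≈ 6.48 / 0.641 ≈ 10.108

10.11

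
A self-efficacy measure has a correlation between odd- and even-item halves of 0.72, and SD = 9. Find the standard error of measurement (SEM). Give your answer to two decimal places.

3.63

Full-length reliability (Spearman-Brown) = 2(0.72)/(1+0.72) ≈ 0.8372
SEM = 9.0000·√(1 − 0.8372) ≈ 3.6313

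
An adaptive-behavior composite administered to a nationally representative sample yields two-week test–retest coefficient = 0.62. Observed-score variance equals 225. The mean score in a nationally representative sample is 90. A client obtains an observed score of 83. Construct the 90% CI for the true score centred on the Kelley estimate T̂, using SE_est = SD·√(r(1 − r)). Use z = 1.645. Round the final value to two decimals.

SD = √225 ≈ 15.00000
Estimated true score = 0.62000·83 + (1 − 0.62000)·90 ≈ 85.66000
SE_est = SD · √(r(1 − r)) = 15.00000 · √0.23560 ≈ 15.00000 · 0.48539 ≈ 7.28080
CI = 85.66000 ± 1.645 · 7.28080 → [73.68309, 97.63691]

[73.68, 97.64]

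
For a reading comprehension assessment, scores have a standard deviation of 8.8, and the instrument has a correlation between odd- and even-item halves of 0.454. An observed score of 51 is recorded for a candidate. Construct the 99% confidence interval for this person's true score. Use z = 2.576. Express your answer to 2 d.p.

Spearman-Brown: r = 2(0.454) / (1 + 0.454) = 0.9080 / 1.4540 ≈ 0.6245
SEM = 8.8000 * √(1 − 0.6245) = 8.8000 * √0.3755 ≈ 8.8000 * 0.6128 ≈ 5.3926
Margin = 2.576 * 5.3926 ≈ 13.8913
CI = 51 ± 13.8913 → [37.1087, 64.8913]

[37.11, 64.89]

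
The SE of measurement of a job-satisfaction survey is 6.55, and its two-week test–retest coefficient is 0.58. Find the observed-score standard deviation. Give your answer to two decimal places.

10.11

SD = 6.55 / √(1 − 0.58) ≃ 10.107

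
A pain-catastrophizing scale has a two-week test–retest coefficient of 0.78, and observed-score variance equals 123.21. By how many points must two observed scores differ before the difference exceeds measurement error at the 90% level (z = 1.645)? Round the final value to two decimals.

SD = √123.21 = 11.10000
The standard error of measurement is 11.10000·√(1 − 0.78000) ≈ 11.10000·0.46904 ≈ 5.20636.
SE_diff = √2 · SEM ≈ 7.36291
Minimum reliable difference = 1.645 · SE_diff ≈ 1.645 · 7.36291 ≈ 12.11198

12.11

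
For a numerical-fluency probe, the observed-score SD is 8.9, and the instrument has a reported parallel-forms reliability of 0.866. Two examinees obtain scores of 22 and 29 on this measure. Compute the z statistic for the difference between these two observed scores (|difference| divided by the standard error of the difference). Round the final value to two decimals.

1.52

SEM = 8.90000 × √(1 − 0.86600) = 8.90000 × √0.13400 ≃ 8.90000 × 0.36606 ≃ 3.25793
Standard error of the difference = 3.25793·√2 ≃ 4.60742
z = |22 − 29| / 4.60742 = 7 / 4.60742 ≃ 1.51929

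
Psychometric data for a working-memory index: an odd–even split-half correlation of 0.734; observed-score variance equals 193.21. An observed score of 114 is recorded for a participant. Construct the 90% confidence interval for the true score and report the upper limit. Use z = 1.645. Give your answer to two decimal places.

122.96

σ = 193.21^(1/2) = 13.9000
Spearman-Brown: r = 2(0.734) / (1 + 0.734) = 1.4680 / 1.7340 ≃ 0.8466
SEM = 13.9000×√(1 − 0.8466) ≃ 5.4442
1.645 × SEM ≃ 8.9556
Upper bound: 114 + 8.9556 = 122.9556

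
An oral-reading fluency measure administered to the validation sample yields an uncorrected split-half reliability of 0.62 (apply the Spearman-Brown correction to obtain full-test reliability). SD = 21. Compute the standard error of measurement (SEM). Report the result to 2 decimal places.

10.17

r_full = 2·0.62 / (1 + 0.62) ≈ 0.76543
SEM = 21.00000 × √(1 − 0.76543) = 21.00000 × √0.23457 ≈ 21.00000 × 0.48432 ≈ 10.17076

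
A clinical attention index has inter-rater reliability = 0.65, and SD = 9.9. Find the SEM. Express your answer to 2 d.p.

5.86

The standard error of measurement is 9.9000×√(1 − 0.6500) ≈ 9.9000×0.5916 ≈ 5.8569.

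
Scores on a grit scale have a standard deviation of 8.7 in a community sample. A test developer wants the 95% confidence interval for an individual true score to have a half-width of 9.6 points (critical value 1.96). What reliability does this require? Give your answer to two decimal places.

0.68

Required SEM = 9.6 / 1.96 ≈ 4.8980
r = 1 − (SEM / SD)² = 1 − (4.8980 / 8.7)² ≈ 1 − 0.3170 ≈ 0.6830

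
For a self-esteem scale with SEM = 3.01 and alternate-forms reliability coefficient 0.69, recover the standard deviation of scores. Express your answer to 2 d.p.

SD = 3.01 / √(1 − 0.69) ≈ 5.4061

5.41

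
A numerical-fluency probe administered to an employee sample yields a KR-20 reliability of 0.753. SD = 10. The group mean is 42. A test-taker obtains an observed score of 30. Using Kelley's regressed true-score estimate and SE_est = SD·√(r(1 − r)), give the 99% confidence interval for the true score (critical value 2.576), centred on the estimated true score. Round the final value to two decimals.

[21.85, 44.07]

T̂ = 0.7530(30) + 0.2470(42) ≈ 32.9640
SE_est = 10.0000×√(0.7530×0.2470) ≈ 4.3127
99% CI: 32.9640 ± 11.1094 ≈ (21.8546, 44.0734)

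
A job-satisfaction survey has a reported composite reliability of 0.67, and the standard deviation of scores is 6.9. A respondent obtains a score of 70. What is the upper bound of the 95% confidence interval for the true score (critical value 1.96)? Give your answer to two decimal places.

77.77

SEM = 6.900*√(1 − 0.670) ≈ 3.964
1.96 * SEM ≈ 7.769
Upper limit = 70 + 7.769 ≈ 77.769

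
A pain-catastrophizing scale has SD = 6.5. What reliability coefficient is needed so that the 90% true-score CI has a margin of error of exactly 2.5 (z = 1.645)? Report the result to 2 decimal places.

0.95

SEM needed = half-width / z = 2.5/1.645 ≈ 1.5198
r = 1 − (1.5198/6.5)² ≈ 1 − 0.0547 ≈ 0.9453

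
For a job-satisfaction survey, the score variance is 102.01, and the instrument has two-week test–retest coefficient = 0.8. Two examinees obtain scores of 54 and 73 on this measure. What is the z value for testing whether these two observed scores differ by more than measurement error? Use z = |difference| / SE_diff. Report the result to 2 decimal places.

SD = √102.01 = 10.100
SEM = 10.100 * √(1 − 0.800) = 10.100 * √0.200 ≈ 10.100 * 0.447 ≈ 4.517
SE_diff = SEM * √2 ≈ 4.517 * 1.414 ≈ 6.388
z = |54 − 73| / 6.388 = 19 / 6.388 ≈ 2.974

2.97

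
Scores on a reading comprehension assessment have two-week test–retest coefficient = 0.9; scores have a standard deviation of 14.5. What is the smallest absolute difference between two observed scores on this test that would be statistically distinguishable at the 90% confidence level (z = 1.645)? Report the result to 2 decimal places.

10.67

SEM = 14.5000 · √(1 − 0.9000) = 14.5000 · √0.1000 ≃ 14.5000 · 0.3162 ≃ 4.5853
SE_diff = SEM · √2 ≃ 4.5853 · 1.4142 ≃ 6.4846
Smallest detectable difference = 1.645·6.4846 ≃ 10.6672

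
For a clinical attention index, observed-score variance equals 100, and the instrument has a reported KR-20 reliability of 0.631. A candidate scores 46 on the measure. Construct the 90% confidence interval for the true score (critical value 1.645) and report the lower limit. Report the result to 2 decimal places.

σ = 100^(1/2) = 10.000
SEM = 10.000·√(1 − 0.631) ≈ 6.075
Half-width = 1.645·6.075 ≈ 9.993
Lower limit = 46 − 9.993 ≈ 36.007

36.01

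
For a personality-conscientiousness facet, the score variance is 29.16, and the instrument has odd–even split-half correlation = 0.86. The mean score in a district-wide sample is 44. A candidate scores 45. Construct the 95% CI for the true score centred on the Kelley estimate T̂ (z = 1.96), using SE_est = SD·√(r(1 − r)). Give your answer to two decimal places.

σ = 29.16^(1/2) = 5.4000
r_full = 2·0.86 / (1 + 0.86) ≈ 0.9247
T̂ = r·X + (1 − r)·M = 0.9247×45 + 0.0753×44 ≈ 41.6129 + 3.3118 ≈ 44.9247
SE_est = SD × √(r(1 − r)) = 5.4000 × √0.0696 ≈ 5.4000 × 0.2638 ≈ 1.4247
CI = 44.9247 ± 1.96 × 1.4247 → [42.1324, 47.7171]

[42.13, 47.72]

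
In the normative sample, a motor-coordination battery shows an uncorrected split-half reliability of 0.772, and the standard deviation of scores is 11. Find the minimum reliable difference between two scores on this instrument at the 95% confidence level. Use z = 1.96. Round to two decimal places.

r_full = 2·0.772 / (1 + 0.772) ≈ 0.871
SEM = 11.000 * √(1 − 0.871) = 11.000 * √0.129 ≈ 11.000 * 0.359 ≈ 3.946
SE_diff = SEM * √2 ≈ 3.946 * 1.414 ≈ 5.580
Smallest detectable difference = 1.96*5.580 ≈ 10.937

10.94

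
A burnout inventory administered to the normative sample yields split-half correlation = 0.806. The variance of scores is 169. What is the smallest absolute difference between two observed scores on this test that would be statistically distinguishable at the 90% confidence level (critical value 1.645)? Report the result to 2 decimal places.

SD = √169 ≈ 13.000
Spearman-Brown: r = 2(0.806) / (1 + 0.806) = 1.612 / 1.806 ≈ 0.893
SEM = 13.000 × √(1 − 0.893) = 13.000 × √0.107 ≈ 13.000 × 0.328 ≈ 4.261
SE_diff = √2 × SEM ≈ 6.026
Smallest detectable difference = 1.645×6.026 ≈ 9.912

9.91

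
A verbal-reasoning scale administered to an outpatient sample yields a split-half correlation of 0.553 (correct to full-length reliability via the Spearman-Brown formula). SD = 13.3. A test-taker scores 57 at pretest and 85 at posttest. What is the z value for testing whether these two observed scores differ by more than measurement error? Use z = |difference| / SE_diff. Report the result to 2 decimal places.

Spearman-Brown: r = 2(0.553) / (1 + 0.553) = 1.1060 / 1.5530 ≈ 0.7122
The standard error of measurement is 13.3000·√(1 − 0.7122) ≈ 13.3000·0.5365 ≈ 7.1354.
SE_diff = SEM · √2 ≈ 7.1354 · 1.4142 ≈ 10.0910
z = |57 − 85| / 10.0910 = 28 / 10.0910 ≈ 2.7747

2.77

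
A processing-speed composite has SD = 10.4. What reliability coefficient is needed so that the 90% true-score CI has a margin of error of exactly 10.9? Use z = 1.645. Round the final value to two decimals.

Required SEM = 10.9 / 1.645 ≈ 6.626
r = 1 − (SEM / SD)² = 1 − (6.626 / 10.4)² ≈ 1 − 0.406 ≈ 0.594

0.59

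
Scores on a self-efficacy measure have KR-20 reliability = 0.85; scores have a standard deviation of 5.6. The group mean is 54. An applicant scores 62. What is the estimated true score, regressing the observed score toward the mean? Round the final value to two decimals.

T̂ = r·X + (1 − r)·M = 0.85000*62 + 0.15000*54 = 52.70000 + 8.10000 ≃ 60.80000

60.80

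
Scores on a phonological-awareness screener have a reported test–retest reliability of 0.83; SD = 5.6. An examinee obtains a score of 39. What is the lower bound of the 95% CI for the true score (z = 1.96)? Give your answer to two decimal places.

The standard error of measurement is 5.6000*√(1 − 0.8300) ≈ 5.6000*0.4123 ≈ 2.3089.
1.96 * SEM ≈ 4.5255
Lower limit = 39 − 4.5255 ≈ 34.4745

34.47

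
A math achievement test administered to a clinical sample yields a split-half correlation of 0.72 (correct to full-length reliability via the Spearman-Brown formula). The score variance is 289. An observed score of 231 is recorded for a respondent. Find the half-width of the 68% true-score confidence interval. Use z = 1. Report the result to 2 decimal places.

σ = 289^(1/2) = 17.00000
r_full = 2·0.72 / (1 + 0.72) ≈ 0.83721
The standard error of measurement is 17.00000×√(1 − 0.83721) ≈ 17.00000×0.40347 ≈ 6.85905.
Margin = 1 × 6.85905 ≈ 6.85905

6.86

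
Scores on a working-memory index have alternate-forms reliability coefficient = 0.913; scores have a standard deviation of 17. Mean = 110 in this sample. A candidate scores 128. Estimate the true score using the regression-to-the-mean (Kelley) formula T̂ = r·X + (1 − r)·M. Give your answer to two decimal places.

T̂ = 0.9130(128) + 0.0870(110) ≈ 126.4340

126.43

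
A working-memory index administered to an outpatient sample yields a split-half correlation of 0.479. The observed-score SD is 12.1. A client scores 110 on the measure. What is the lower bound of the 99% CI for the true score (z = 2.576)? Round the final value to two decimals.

r_full = 2·0.479 / (1 + 0.479) ≈ 0.6477
SEM = 12.1000*√(1 − 0.6477) ≈ 7.1816
2.576 * SEM ≈ 18.4998
Lower bound: 110 − 18.4998 = 91.5002

91.50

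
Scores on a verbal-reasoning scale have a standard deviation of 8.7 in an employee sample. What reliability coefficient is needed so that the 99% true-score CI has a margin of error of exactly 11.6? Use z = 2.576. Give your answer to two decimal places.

Required SEM = 11.6 / 2.576 ≈ 4.503
r = 1 − (4.503/8.7)² ≈ 1 − 0.268 ≈ 0.732

0.73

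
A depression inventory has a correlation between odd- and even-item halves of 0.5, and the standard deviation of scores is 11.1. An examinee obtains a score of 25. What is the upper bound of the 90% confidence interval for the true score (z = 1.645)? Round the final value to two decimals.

Full-length reliability (Spearman-Brown) = 2(0.5)/(1+0.5) ≃ 0.6667
SEM = 11.1000·√(1 − 0.6667) ≃ 6.4086
Half-width = 1.645·6.4086 ≃ 10.5421
Upper limit = 25 + 10.5421 ≃ 35.5421

35.54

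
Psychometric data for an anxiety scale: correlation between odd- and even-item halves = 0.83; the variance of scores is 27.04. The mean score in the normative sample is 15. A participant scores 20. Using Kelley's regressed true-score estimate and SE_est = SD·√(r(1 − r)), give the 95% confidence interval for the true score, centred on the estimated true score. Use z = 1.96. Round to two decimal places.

SD = √27.04 ≈ 5.200
Spearman-Brown: r = 2(0.83) / (1 + 0.83) = 1.660 / 1.830 ≈ 0.907
T̂ = 0.907(20) + 0.093(15) ≈ 19.536
SE_est = 5.200·√[r(1 − r)] ≈ 1.509
CI = 19.536 ± 1.96 * 1.509 → [16.577, 22.494]

[16.58, 22.49]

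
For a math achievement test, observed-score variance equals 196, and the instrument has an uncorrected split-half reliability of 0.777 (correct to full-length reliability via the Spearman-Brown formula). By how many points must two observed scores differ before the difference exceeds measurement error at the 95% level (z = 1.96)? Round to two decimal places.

13.75

SD = √196 ≈ 14.0000
Full-length reliability (Spearman-Brown) = 2(0.777)/(1+0.777) ≈ 0.8745
SEM = 14.0000 * √(1 − 0.8745) = 14.0000 * √0.1255 ≈ 14.0000 * 0.3542 ≈ 4.9595
SE_diff = SEM * √2 ≈ 4.9595 * 1.4142 ≈ 7.0138
Smallest detectable difference = 1.96*7.0138 ≈ 13.7470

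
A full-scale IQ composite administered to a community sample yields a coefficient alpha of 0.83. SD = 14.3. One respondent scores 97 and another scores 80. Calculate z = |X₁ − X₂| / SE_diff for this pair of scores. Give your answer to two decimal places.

SEM = 14.30000 * √(1 − 0.83000) = 14.30000 * √0.17000 ≈ 14.30000 * 0.41231 ≈ 5.89604
SE_diff = √2 * SEM ≈ 8.33826
z = 17 / 8.33826 ≈ 2.03879

2.04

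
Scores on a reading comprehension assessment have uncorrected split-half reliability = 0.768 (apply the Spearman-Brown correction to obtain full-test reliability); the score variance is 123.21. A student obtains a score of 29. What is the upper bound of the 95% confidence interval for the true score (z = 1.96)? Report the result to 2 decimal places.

36.88

SD = √123.21 ≃ 11.100
Full-length reliability (Spearman-Brown) = 2(0.768)/(1+0.768) ≃ 0.869
SEM = 11.100×√(1 − 0.869) ≃ 4.021
1.96 × SEM ≃ 7.881
Upper bound: 29 + 7.881 = 36.881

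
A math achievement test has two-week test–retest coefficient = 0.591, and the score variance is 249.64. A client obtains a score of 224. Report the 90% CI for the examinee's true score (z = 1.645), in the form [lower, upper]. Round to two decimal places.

SD = √249.64 = 15.800
SEM = 15.800 × √(1 − 0.591) = 15.800 × √0.409 ≃ 15.800 × 0.640 ≃ 10.105
Margin = 1.645 × 10.105 ≃ 16.622
Interval: (207.378, 240.622)

[207.38, 240.62]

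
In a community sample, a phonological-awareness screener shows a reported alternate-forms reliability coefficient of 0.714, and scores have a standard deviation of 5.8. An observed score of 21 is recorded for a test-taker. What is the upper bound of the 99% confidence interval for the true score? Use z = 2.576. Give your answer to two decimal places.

SEM = 5.800*√(1 − 0.714) ≈ 3.102
Half-width = 2.576*3.102 ≈ 7.990
Upper bound: 21 + 7.990 = 28.990

28.99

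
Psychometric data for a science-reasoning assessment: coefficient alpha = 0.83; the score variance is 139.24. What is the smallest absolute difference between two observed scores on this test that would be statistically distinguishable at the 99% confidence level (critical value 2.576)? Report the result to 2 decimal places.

SD = √139.24 = 11.8000
SEM = 11.8000 · √(1 − 0.8300) = 11.8000 · √0.1700 ≃ 11.8000 · 0.4123 ≃ 4.8653
SE_diff = SEM · √2 ≃ 4.8653 · 1.4142 ≃ 6.8805
Smallest detectable difference = 2.576·6.8805 ≃ 17.7242

17.72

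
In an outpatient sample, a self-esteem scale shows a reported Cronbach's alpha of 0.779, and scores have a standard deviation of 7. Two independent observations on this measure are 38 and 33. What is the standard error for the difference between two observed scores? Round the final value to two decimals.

SEM = 7.0000 * √(1 − 0.7790) = 7.0000 * √0.2210 ≃ 7.0000 * 0.4701 ≃ 3.2907
SE_diff = SEM * √2 ≃ 3.2907 * 1.4142 ≃ 4.6538

4.65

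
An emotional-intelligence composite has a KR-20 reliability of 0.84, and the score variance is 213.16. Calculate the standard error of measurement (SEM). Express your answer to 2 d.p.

SD = √213.16 = 14.600
SEM = 14.600×√(1 − 0.840) ≈ 5.840

5.84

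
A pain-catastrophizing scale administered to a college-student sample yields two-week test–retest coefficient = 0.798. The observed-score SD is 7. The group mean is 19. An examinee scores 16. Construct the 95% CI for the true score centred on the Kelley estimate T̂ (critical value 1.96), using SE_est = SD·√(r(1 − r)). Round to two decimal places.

T̂ = 0.7980(16) + 0.2020(19) ≈ 16.6060
SE_est = 7.0000×√(0.7980×0.2020) ≈ 2.8104
95% CI: 16.6060 ± 5.5085 ≈ (11.0975, 22.1145)

[11.10, 22.11]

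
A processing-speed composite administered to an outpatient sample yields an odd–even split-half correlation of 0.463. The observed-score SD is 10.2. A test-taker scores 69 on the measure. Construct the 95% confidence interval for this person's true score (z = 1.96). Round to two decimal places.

[56.89, 81.11]

r_full = 2·0.463 / (1 + 0.463) ≈ 0.633
The standard error of measurement is 10.200×√(1 − 0.633) ≈ 10.200×0.606 ≈ 6.180.
1.96 × SEM ≈ 12.112
CI = 69 ± 12.112 → [56.888, 81.112]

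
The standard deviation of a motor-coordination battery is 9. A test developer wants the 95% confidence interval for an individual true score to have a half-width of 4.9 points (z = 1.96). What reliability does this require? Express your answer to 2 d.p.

0.92

Required SEM = 4.9 / 1.96 ≈ 2.50000
r = 1 − (2.50000/9)² ≈ 1 − 0.07716 ≈ 0.92284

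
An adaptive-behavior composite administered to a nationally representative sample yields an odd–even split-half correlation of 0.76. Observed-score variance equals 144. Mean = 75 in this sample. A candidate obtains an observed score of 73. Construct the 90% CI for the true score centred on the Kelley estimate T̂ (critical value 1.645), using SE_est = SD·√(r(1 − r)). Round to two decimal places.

SD = √144 ≈ 12.000
r_full = 2·0.76 / (1 + 0.76) ≈ 0.864
T̂ = 0.864(73) + 0.136(75) ≈ 73.273
SE_est = SD · √(r(1 − r)) = 12.000 · √0.118 ≈ 12.000 · 0.343 ≈ 4.118
90% CI: 73.273 ± 6.774 ≈ (66.498, 80.047)

[66.50, 80.05]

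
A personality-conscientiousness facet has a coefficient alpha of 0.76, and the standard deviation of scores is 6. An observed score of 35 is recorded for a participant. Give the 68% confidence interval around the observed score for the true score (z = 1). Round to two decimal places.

[32.06, 37.94]

SEM = 6.0000 · √(1 − 0.7600) = 6.0000 · √0.2400 ≈ 6.0000 · 0.4899 ≈ 2.9394
Margin = 1 · 2.9394 ≈ 2.9394
Interval: (32.0606, 37.9394)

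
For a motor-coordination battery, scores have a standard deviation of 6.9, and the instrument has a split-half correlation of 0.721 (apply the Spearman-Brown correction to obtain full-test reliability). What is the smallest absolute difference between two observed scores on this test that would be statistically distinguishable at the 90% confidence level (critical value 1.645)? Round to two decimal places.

6.46

Full-length reliability (Spearman-Brown) = 2(0.721)/(1+0.721) ≈ 0.8379
SEM = 6.9000 × √(1 − 0.8379) = 6.9000 × √0.1621 ≈ 6.9000 × 0.4026 ≈ 2.7782
Standard error of the difference = 2.7782·√2 ≈ 3.9289
Minimum reliable difference = 1.645 × SE_diff ≈ 1.645 × 3.9289 ≈ 6.4631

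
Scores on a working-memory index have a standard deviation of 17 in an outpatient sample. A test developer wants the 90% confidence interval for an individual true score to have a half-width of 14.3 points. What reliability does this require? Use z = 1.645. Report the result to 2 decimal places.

0.74

SEM needed = half-width / z = 14.3/1.645 ≈ 8.693
r = 1 − (8.693/17)² ≈ 1 − 0.261 ≈ 0.739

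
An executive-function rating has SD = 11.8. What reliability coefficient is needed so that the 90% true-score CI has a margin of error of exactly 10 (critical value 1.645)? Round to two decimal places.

Required SEM = 10 / 1.645 ≈ 6.0790
r = 1 − (6.0790/11.8)² ≈ 1 − 0.2654 ≈ 0.7346

0.73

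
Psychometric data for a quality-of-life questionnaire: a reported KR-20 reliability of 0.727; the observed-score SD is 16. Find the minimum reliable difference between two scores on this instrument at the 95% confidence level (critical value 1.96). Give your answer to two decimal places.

23.17

SEM = 16.0000 · √(1 − 0.7270) = 16.0000 · √0.2730 ≈ 16.0000 · 0.5225 ≈ 8.3599
SE_diff = SEM · √2 ≈ 8.3599 · 1.4142 ≈ 11.8227
Smallest detectable difference = 1.96·11.8227 ≈ 23.1725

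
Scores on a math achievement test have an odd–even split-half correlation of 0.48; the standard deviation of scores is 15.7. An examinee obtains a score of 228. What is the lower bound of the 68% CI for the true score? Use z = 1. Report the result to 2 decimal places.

218.69

Spearman-Brown: r = 2(0.48) / (1 + 0.48) = 0.9600 / 1.4800 ≈ 0.6486
SEM = 15.7000×√(1 − 0.6486) ≈ 9.3062
Margin = 1 × 9.3062 ≈ 9.3062
Lower limit = 228 − 9.3062 ≈ 218.6938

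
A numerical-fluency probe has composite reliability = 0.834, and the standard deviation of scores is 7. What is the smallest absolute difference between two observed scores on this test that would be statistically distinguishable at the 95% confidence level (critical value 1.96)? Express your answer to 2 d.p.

SEM = 7.000 * √(1 − 0.834) = 7.000 * √0.166 ≃ 7.000 * 0.407 ≃ 2.852
Standard error of the difference = 2.852·√2 ≃ 4.033
Minimum reliable difference = 1.96 * SE_diff ≃ 1.96 * 4.033 ≃ 7.905

7.91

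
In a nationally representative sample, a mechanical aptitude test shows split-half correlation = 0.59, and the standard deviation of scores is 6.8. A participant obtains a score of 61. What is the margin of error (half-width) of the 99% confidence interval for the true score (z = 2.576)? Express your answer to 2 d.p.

Full-length reliability (Spearman-Brown) = 2(0.59)/(1+0.59) ≃ 0.7421
The standard error of measurement is 6.8000*√(1 − 0.7421) ≃ 6.8000*0.5078 ≃ 3.4530.
Half-width = 2.576*3.4530 ≃ 8.8950

8.90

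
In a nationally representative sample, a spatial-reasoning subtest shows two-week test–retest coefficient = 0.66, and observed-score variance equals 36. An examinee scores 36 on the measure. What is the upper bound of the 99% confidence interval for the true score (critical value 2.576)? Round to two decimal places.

SD = √36 = 6.000
SEM = 6.000 * √(1 − 0.660) = 6.000 * √0.340 ≈ 6.000 * 0.583 ≈ 3.499
Margin = 2.576 * 3.499 ≈ 9.012
Upper limit = 36 + 9.012 ≈ 45.012

45.01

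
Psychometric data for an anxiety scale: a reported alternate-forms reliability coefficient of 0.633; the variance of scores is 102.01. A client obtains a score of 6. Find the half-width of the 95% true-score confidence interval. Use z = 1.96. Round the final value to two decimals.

σ = 102.01^(1/2) = 10.1000
SEM = 10.1000×√(1 − 0.6330) ≈ 6.1186
1.96 × SEM ≈ 11.9925

11.99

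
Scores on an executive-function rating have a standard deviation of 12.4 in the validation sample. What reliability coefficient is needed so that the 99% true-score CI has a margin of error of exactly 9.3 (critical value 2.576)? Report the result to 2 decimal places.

SEM needed = half-width / z = 9.3/2.576 ≈ 3.6102
Required reliability = 1 − (SEM/SD)² = 1 − 0.0848 ≈ 0.9152

0.92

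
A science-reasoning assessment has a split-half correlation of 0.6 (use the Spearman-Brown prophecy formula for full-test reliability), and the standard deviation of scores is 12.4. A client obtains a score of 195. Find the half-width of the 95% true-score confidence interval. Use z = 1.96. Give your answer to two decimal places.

12.15

r_full = 2·0.6 / (1 + 0.6) ≈ 0.750
SEM = 12.400 × √(1 − 0.750) = 12.400 × √0.250 ≈ 12.400 × 0.500 ≈ 6.200
Half-width = 1.96×6.200 ≈ 12.152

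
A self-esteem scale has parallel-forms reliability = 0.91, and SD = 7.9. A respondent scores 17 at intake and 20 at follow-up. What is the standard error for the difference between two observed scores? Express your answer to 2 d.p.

3.35

SEM = 7.9000 × √(1 − 0.9100) = 7.9000 × √0.0900 ≈ 7.9000 × 0.3000 ≈ 2.3700
SE_diff = SEM × √2 ≈ 2.3700 × 1.4142 ≈ 3.3517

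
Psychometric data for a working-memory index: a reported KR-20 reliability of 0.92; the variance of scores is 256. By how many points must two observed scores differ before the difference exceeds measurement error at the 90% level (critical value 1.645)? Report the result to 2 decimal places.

10.53

σ = 256^(1/2) = 16.000
SEM = 16.000 × √(1 − 0.920) = 16.000 × √0.080 ≈ 16.000 × 0.283 ≈ 4.525
SE_diff = √2 × SEM ≈ 6.400
Smallest detectable difference = 1.645×6.400 ≈ 10.528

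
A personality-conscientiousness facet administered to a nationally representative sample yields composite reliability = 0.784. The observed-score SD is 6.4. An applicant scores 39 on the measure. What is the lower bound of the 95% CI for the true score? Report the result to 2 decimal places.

33.17

SEM = 6.400 * √(1 − 0.784) = 6.400 * √0.216 ≈ 6.400 * 0.465 ≈ 2.974
1.96 * SEM ≈ 5.830
Lower limit = 39 − 5.830 ≈ 33.170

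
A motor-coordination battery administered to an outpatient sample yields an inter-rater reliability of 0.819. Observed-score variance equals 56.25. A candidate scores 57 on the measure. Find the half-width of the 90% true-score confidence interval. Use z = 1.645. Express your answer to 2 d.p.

SD = √56.25 ≃ 7.5000
The standard error of measurement is 7.5000×√(1 − 0.8190) ≃ 7.5000×0.4254 ≃ 3.1908.
1.645 × SEM ≃ 5.2489

5.25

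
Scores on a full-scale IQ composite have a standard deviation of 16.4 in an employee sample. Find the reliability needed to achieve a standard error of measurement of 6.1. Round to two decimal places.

0.86

r = 1 − (6.1000/16.4)² ≈ 1 − 0.1383 ≈ 0.8617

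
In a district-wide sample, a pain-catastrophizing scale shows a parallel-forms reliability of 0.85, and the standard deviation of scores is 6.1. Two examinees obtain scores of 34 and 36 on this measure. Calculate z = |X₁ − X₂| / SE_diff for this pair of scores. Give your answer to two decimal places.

SEM = 6.10000*√(1 − 0.85000) ≈ 2.36252
Standard error of the difference = 2.36252·√2 ≈ 3.34111
z = |34 − 36| / 3.34111 = 2 / 3.34111 ≈ 0.59860

0.60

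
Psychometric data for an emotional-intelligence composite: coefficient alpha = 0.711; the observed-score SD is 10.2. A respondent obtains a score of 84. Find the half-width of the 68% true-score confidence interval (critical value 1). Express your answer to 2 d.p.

SEM = 10.2000 · √(1 − 0.7110) = 10.2000 · √0.2890 ≈ 10.2000 · 0.5376 ≈ 5.4834
Margin = 1 · 5.4834 ≈ 5.4834

5.48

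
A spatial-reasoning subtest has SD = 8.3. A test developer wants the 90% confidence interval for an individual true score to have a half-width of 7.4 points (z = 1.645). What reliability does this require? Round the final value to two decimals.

Required SEM = 7.4 / 1.645 ≈ 4.498
r = 1 − (SEM / SD)² = 1 − (4.498 / 8.3)² ≈ 1 − 0.294 ≈ 0.706

0.71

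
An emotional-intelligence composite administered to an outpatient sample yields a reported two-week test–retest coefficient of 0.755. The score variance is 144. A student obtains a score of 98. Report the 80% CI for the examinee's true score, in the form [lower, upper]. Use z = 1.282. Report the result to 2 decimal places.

[90.39, 105.61]

SD = √144 ≈ 12.0000
SEM = 12.0000 · √(1 − 0.7550) = 12.0000 · √0.2450 ≈ 12.0000 · 0.4950 ≈ 5.9397
Margin = 1.282 · 5.9397 ≈ 7.6147
Interval: (90.3853, 105.6147)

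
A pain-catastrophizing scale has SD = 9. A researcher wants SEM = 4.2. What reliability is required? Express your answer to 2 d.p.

Required reliability = 1 − (SEM/SD)² = 1 − 0.21778 ≈ 0.78222

0.78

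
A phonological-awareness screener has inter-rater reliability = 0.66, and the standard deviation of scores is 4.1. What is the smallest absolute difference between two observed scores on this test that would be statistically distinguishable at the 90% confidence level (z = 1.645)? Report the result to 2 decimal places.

5.56

The standard error of measurement is 4.1000*√(1 − 0.6600) ≈ 4.1000*0.5831 ≈ 2.3907.
Standard error of the difference = 2.3907·√2 ≈ 3.3809
Minimum reliable difference = 1.645 * SE_diff ≈ 1.645 * 3.3809 ≈ 5.5617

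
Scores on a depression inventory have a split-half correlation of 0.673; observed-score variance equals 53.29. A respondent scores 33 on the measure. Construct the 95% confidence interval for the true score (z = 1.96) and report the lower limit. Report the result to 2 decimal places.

SD = √53.29 ≈ 7.3000
Spearman-Brown: r = 2(0.673) / (1 + 0.673) = 1.3460 / 1.6730 ≈ 0.8045
The standard error of measurement is 7.3000·√(1 − 0.8045) ≈ 7.3000·0.4421 ≈ 3.2274.
1.96 · SEM ≈ 6.3256
Lower bound: 33 − 6.3256 = 26.6744

26.67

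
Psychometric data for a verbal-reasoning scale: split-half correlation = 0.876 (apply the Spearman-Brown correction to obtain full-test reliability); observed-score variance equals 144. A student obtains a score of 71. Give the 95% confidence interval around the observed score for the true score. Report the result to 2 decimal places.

σ = 144^(1/2) = 12.0000
r_full = 2·0.876 / (1 + 0.876) ≃ 0.9339
SEM = 12.0000·√(1 − 0.9339) ≃ 3.0851
Half-width = 1.96·3.0851 ≃ 6.0469
95% CI: 71 ± 6.0469 = [64.9531, 77.0469]

[64.95, 77.05]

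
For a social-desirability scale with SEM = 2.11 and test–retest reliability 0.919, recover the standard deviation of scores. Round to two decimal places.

7.41

SD = SEM / √(1 − r) = 2.11 / √0.081 ≃ 2.11 / 0.285 ≃ 7.414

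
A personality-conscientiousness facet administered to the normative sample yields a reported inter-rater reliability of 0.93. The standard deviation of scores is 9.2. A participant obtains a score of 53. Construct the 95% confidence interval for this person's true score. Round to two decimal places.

SEM = 9.20000×√(1 − 0.93000) ≈ 2.43409
1.96 × SEM ≈ 4.77082
CI = 53 ± 4.77082 → [48.22918, 57.77082]

[48.23, 57.77]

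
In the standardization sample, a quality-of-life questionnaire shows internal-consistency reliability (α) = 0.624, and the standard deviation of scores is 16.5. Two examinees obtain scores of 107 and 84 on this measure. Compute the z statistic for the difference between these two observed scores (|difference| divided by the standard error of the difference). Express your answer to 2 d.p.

1.61

SEM = 16.5000·√(1 − 0.6240) ≃ 10.1176
SE_diff = SEM · √2 ≃ 10.1176 · 1.4142 ≃ 14.3085
z = 23 / 14.3085 ≃ 1.6074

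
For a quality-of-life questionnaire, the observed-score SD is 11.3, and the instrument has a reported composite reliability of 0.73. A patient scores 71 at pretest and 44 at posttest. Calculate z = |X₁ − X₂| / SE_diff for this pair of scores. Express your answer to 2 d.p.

3.25

The standard error of measurement is 11.300·√(1 − 0.730) ≈ 11.300·0.520 ≈ 5.872.
SE_diff = √2 · SEM ≈ 8.304
z = 27 / 8.304 ≈ 3.252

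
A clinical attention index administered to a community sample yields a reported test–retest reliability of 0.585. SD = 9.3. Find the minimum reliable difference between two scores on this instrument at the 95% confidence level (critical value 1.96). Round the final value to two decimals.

The standard error of measurement is 9.3000*√(1 − 0.5850) ≈ 9.3000*0.6442 ≈ 5.9911.
SE_diff = √2 * SEM ≈ 8.4727
Smallest detectable difference = 1.96*8.4727 ≈ 16.6065

16.61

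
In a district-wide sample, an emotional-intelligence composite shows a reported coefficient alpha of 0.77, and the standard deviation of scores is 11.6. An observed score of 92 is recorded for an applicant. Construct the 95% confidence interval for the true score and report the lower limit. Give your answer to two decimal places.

81.10

The standard error of measurement is 11.600×√(1 − 0.770) ≈ 11.600×0.480 ≈ 5.563.
Half-width = 1.96×5.563 ≈ 10.904
Lower limit = 92 − 10.904 ≈ 81.096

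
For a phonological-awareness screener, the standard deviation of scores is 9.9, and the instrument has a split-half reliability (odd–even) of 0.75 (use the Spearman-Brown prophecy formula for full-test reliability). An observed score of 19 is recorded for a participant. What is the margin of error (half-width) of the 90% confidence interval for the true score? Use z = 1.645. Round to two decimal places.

6.16

Full-length reliability (Spearman-Brown) = 2(0.75)/(1+0.75) ≈ 0.8571
The standard error of measurement is 9.9000×√(1 − 0.8571) ≈ 9.9000×0.3780 ≈ 3.7418.
Margin = 1.645 × 3.7418 ≈ 6.1553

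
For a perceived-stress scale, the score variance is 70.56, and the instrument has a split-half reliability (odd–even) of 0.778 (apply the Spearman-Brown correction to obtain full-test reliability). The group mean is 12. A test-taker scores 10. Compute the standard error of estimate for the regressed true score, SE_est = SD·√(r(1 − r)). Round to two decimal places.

2.78

SD = √70.56 = 8.40000
Full-length reliability (Spearman-Brown) = 2(0.778)/(1+0.778) ≈ 0.87514
SE_est = SD × √(r(1 − r)) = 8.40000 × √0.10927 ≈ 8.40000 × 0.33056 ≈ 2.77670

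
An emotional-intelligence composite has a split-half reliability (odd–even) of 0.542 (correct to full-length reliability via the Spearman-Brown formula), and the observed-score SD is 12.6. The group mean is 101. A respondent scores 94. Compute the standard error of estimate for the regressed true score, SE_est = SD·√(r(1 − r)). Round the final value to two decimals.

5.76

Spearman-Brown: r = 2(0.542) / (1 + 0.542) = 1.0840 / 1.5420 ≈ 0.7030
SE_est = SD × √(r(1 − r)) = 12.6000 × √0.2088 ≈ 12.6000 × 0.4569 ≈ 5.7575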